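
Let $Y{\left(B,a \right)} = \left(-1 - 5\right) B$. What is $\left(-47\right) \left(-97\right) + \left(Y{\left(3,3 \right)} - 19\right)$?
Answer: $4522$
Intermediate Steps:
$Y{\left(B,a \right)} = - 6 B$
$\left(-47\right) \left(-97\right) + \left(Y{\left(3,3 \right)} - 19\right) = \left(-47\right) \left(-97\right) - 37 = 4559 - 37 = 4522$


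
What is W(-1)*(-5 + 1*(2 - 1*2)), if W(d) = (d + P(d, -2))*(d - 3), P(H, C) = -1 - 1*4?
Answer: -120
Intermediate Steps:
P(H, C) = -5 (P(H, C) = -1 - 4 = -5)
W(d) = (-5 + d)*(-3 + d) (W(d) = (d - 5)*(d - 3) = (-5 + d)*(-3 + d))
W(-1)*(-5 + 1*(2 - 1*2)) = (15 + (-1)**2 - 8*(-1))*(-5 + 1*(2 - 1*2)) = (15 + 1 + 8)*(-5 + 1*(2 - 2)) = 24*(-5 + 1*0) = 24*(-5 + 0) = 24*(-5) = -120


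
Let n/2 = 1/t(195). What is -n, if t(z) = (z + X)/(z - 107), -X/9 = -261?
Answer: -11/159 ≈ -0.069182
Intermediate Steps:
X = 2349 (X = -9*(-261) = 2349)
t(z) = (2349 + z)/(-107 + z) (t(z) = (z + 2349)/(z - 107) = (2349 + z)/(-107 + z))
n = 11/159 (n = 2/(((2349 + 195)/(-107 + 195))) = 2/((2544/88)) = 2/(((1/88)*2544)) = 2/(318/11) = 2*(11/318) = 11/159 ≈ 0.069182)
-n = -1*11/159 = -11/159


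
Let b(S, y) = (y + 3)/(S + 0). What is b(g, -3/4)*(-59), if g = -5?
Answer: 531/20 ≈ 26.550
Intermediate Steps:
b(S, y) = (3 + y)/S
b(g, -3/4)*(-59) = ((3 - 3/4)/(-5))*(-59) = -(3 - 3*¼)/5*(-59) = -(3 - ¾)/5*(-59) = -⅕*9/4*(-59) = -9/20*(-59) = 531/20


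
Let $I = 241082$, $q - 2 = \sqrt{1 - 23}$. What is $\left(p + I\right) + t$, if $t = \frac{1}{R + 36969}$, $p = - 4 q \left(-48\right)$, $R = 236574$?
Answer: $\frac{66051334039}{273543} + 192 i \sqrt{22} \approx 2.4147 \cdot 10^{5} + 900.56 i$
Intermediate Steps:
$q = 2 + i \sqrt{22}$ ($q = 2 + \sqrt{1 - 23} = 2 + \sqrt{-22} = 2 + i \sqrt{22} \approx 2.0 + 4.6904 i$)
$p = 384 + 192 i \sqrt{22}$ ($p = - 4 \left(2 + i \sqrt{22}\right) \left(-48\right) = \left(-8 - 4 i \sqrt{22}\right) \left(-48\right) = 384 + 192 i \sqrt{22} \approx 384.0 + 900.56 i$)
$t = \frac{1}{273543}$ ($t = \frac{1}{236574 + 36969} = \frac{1}{273543} \approx 3.6557 \cdot 10^{-6}$)
$\left(p + I\right) + t = \left(\left(384 + 192 i \sqrt{22}\right) + 241082\right) + \frac{1}{273543} = \left(241466 + 192 i \sqrt{22}\right) + \frac{1}{273543} = \frac{66051334039}{273543} + 192 i \sqrt{22}$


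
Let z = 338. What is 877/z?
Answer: 877/338 ≈ 2.5947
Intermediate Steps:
877/z = 877/338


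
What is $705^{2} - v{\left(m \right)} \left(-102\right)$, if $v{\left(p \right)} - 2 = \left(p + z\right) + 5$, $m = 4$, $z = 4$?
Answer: $498555$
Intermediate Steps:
$v{\left(p \right)} = 11 + p$ ($v{\left(p \right)} = 2 + \left(\left(p + 4\right) + 5\right) = 2 + \left(\left(4 + p\right) + 5\right) = 2 + \left(9 + p\right) = 11 + p$)
$705^{2} - v{\left(m \right)} \left(-102\right) = 705^{2} - \left(11 + 4\right) \left(-102\right) = 497025 - 15 \left(-102\right) = 497025 - -1530 = 497025 + 1530 = 498555$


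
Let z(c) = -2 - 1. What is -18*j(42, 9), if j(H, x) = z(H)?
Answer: 54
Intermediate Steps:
z(c) = -3
j(H, x) = -3
-18*j(42, 9) = -18*(-3) = 54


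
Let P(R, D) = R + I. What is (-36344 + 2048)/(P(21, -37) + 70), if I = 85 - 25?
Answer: -34296/151 ≈ -227.13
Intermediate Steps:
I = 60
P(R, D) = 60 + R (P(R, D) = R + 60 = 60 + R)
(-36344 + 2048)/(P(21, -37) + 70) = (-36344 + 2048)/((60 + 21) + 70) = -34296/(81 + 70) = -34296/151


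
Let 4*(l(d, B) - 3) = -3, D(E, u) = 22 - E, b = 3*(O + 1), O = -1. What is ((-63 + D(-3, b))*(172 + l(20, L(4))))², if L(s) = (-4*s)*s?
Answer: 175377049/4 ≈ 4.3844e+7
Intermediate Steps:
b = 0 (b = 3*(-1 + 1) = 3*0 = 0)
L(s) = -4*s²
l(d, B) = 9/4 (l(d, B) = 3 + (¼)*(-3) = 3 - ¾ = 9/4)
((-63 + D(-3, b))*(172 + l(20, L(4))))² = ((-63 + (22 - 1*(-3)))*(172 + 9/4))² = ((-63 + (22 + 3))*(697/4))² = ((-63 + 25)*(697/4))² = (-38*697/4)² = (-13243/2)² = 175377049/4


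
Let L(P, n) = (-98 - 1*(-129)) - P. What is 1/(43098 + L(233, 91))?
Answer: 1/42896 ≈ 2.3312e-5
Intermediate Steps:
L(P, n) = 31 - P (L(P, n) = (-98 + 129) - P = 31 - P)
1/(43098 + L(233, 91)) = 1/(43098 + (31 - 1*233)) = 1/(43098 + (31 - 233)) = 1/(43098 - 202) = 1/42896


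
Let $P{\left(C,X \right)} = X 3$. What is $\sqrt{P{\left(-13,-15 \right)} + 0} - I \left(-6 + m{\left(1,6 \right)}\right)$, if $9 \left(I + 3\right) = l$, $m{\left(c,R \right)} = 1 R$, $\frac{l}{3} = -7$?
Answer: $3 i \sqrt{5} \approx 6.7082 i$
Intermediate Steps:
$P{\left(C,X \right)} = 3 X$
$l = -21$ ($l = 3 \left(-7\right) = -21$)
$m{\left(c,R \right)} = R$
$I = - \frac{16}{3}$ ($I = -3 + \frac{1}{9} \left(-21\right) = -3 - \frac{7}{3} = - \frac{16}{3} \approx -5.3333$)
$\sqrt{P{\left(-13,-15 \right)} + 0} - I \left(-6 + m{\left(1,6 \right)}\right) = \sqrt{3 \left(-15\right) + 0} - - \frac{16 \left(-6 + 6\right)}{3} = \sqrt{-45 + 0} - \left(- \frac{16}{3}\right) 0 = \sqrt{-45} - 0 = 3 i \sqrt{5} + 0 = 3 i \sqrt{5}$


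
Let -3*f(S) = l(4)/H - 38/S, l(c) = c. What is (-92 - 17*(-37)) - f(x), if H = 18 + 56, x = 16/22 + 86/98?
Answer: 50803951/96015 ≈ 529.13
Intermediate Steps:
x = 865/539 (x = 16*(1/22) + 86*(1/98) = 8/11 + 43/49 = 865/539 ≈ 1.6048)
H = 74
f(S) = -2/111 + 38/(3*S) (f(S) = -(4/74 - 38/S)/3 = -(4*(1/74) - 38/S)/3 = -(2/37 - 38/S)/3 = -2/111 + 38/(3*S))
(-92 - 17*(-37)) - f(x) = (-92 - 17*(-37)) - 2*(703 - 1*865/539)/(111*865/539) = (-92 + 629) - 2*539*(703 - 865/539)/(111*865) = 537 - 2*539*378052/(111*865*539) = 537 - 1*756104/96015 = 537 - 756104/96015 = 50803951/96015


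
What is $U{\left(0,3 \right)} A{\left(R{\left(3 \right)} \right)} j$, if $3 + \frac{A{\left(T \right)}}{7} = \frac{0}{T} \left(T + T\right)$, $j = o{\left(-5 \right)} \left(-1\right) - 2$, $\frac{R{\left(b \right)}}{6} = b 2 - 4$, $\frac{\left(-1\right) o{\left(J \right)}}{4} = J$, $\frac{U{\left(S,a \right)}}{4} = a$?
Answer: $5544$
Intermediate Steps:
$U{\left(S,a \right)} = 4 a$
$o{\left(J \right)} = - 4 J$
$R{\left(b \right)} = -24 + 12 b$ ($R{\left(b \right)} = 6 \left(b 2 - 4\right) = 6 \left(2 b - 4\right) = 6 \left(-4 + 2 b\right) = -24 + 12 b$)
$j = -22$ ($j = \left(-4\right) \left(-5\right) \left(-1\right) - 2 = 20 \left(-1\right) - 2 = -20 - 2 = -22$)
$A{\left(T \right)} = -21$ ($A{\left(T \right)} = -21 + 7 \frac{0}{T} \left(T + T\right) = -21 + 7 \cdot 0 \cdot 2 T = -21 + 7 \cdot 0 = -21 + 0 = -21$)
$U{\left(0,3 \right)} A{\left(R{\left(3 \right)} \right)} j = 4 \cdot 3 \left(-21\right) \left(-22\right) = 12 \left(-21\right) \left(-22\right) = \left(-252\right) \left(-22\right) = 5544$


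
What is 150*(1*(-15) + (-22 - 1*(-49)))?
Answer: 1800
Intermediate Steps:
150*(1*(-15) + (-22 - 1*(-49))) = 150*(-15 + (-22 + 49)) = 150*(-15 + 27) = 150*12 = 1800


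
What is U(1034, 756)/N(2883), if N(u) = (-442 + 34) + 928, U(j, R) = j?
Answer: 517/260 ≈ 1.9885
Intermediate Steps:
N(u) = 520 (N(u) = -408 + 928 = 520)
U(1034, 756)/N(2883) = 1034/520 = 1034*(1/520) = 517/260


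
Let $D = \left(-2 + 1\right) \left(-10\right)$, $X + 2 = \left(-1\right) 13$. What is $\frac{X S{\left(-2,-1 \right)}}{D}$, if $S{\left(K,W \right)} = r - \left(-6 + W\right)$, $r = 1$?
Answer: $-12$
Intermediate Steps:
$S{\left(K,W \right)} = 7 - W$ ($S{\left(K,W \right)} = 1 - \left(-6 + W\right) = 7 - W$)
$X = -15$ ($X = -2 - 13 = -15$)
$D = 10$ ($D = \left(-1\right) \left(-10\right) = 10$)
$\frac{X S{\left(-2,-1 \right)}}{D} = \frac{\left(-15\right) \left(7 - -1\right)}{10} = - 15 \left(7 + 1\right) \frac{1}{10} = \left(-15\right) 8 \cdot \frac{1}{10} = \left(-120\right) \frac{1}{10} = -12$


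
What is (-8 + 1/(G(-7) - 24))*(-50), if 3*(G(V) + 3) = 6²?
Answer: 1210/3 ≈ 403.33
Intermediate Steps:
G(V) = 9 (G(V) = -3 + (⅓)*6² = -3 + (⅓)*36 = -3 + 12 = 9)
(-8 + 1/(G(-7) - 24))*(-50) = (-8 + 1/(9 - 24))*(-50) = (-8 + 1/(-15))*(-50) = (-8 - 1/15)*(-50) = -121/15*(-50) = 1210/3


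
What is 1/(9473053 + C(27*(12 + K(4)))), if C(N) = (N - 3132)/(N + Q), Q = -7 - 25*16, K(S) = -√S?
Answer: 137/1297811123 ≈ 1.0556e-7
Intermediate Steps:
Q = -407 (Q = -7 - 400 = -407)
C(N) = (-3132 + N)/(-407 + N) (C(N) = (N - 3132)/(N - 407) = (-3132 + N)/(-407 + N))
1/(9473053 + C(27*(12 + K(4)))) = 1/(9473053 + (-3132 + 27*(12 - √4))/(-407 + 27*(12 - √4))) = 1/(9473053 + (-3132 + 27*(12 - 1*2))/(-407 + 27*(12 - 1*2))) = 1/(9473053 + (-3132 + 27*(12 - 2))/(-407 + 27*(12 - 2))) = 1/(9473053 + (-3132 + 27*10)/(-407 + 27*10)) = 1/(9473053 + (-3132 + 270)/(-407 + 270)) = 1/(9473053 - 2862/(-137)) = 1/(9473053 - 1/137*(-2862)) = 1/(9473053 + 2862/137) = 1/(1297811123/137) = 137/1297811123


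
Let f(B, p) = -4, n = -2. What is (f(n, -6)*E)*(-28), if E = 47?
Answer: 5264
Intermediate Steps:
(f(n, -6)*E)*(-28) = -4*47*(-28) = -188*(-28) = 5264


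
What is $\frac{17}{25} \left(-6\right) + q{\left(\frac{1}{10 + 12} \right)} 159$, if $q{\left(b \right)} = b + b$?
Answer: $\frac{2853}{275} \approx 10.375$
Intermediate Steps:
$q{\left(b \right)} = 2 b$
$\frac{17}{25} \left(-6\right) + q{\left(\frac{1}{10 + 12} \right)} 159 = \frac{17}{25} \left(-6\right) + \frac{2}{10 + 12} \cdot 159 = 17 \cdot \frac{1}{25} \left(-6\right) + \frac{2}{22} \cdot 159 = \frac{17}{25} \left(-6\right) + 2 \cdot \frac{1}{22} \cdot 159 = - \frac{102}{25} + \frac{1}{11} \cdot 159 = - \frac{102}{25} + \frac{159}{11} = \frac{2853}{275}$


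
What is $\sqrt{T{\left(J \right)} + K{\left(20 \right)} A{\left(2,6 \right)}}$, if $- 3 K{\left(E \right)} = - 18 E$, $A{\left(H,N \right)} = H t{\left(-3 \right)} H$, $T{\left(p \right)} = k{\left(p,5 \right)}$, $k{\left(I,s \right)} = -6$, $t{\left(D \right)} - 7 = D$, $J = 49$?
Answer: $\sqrt{1914} \approx 43.749$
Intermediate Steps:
$t{\left(D \right)} = 7 + D$
$T{\left(p \right)} = -6$
$A{\left(H,N \right)} = 4 H^{2}$ ($A{\left(H,N \right)} = H \left(7 - 3\right) H = H 4 H = 4 H H = 4 H^{2}$)
$K{\left(E \right)} = 6 E$ ($K{\left(E \right)} = - \frac{\left(-18\right) E}{3} = 6 E$)
$\sqrt{T{\left(J \right)} + K{\left(20 \right)} A{\left(2,6 \right)}} = \sqrt{-6 + 6 \cdot 20 \cdot 4 \cdot 2^{2}} = \sqrt{-6 + 120 \cdot 4 \cdot 4} = \sqrt{-6 + 120 \cdot 16} = \sqrt{-6 + 1920} = \sqrt{1914}$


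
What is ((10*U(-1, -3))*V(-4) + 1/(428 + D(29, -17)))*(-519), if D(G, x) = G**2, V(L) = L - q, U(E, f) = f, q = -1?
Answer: -19758503/423 ≈ -46710.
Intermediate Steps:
V(L) = 1 + L (V(L) = L - 1*(-1) = L + 1 = 1 + L)
((10*U(-1, -3))*V(-4) + 1/(428 + D(29, -17)))*(-519) = ((10*(-3))*(1 - 4) + 1/(428 + 29**2))*(-519) = (-30*(-3) + 1/(428 + 841))*(-519) = (90 + 1/1269)*(-519) = (114211/1269)*(-519) = -19758503/423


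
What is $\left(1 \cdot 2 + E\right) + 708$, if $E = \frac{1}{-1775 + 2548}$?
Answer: $\frac{548831}{773} \approx 710.0$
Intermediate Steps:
$E = \frac{1}{773} \approx 0.0012937$
$\left(1 \cdot 2 + E\right) + 708 = \left(1 \cdot 2 + \frac{1}{773}\right) + 708 = \left(2 + \frac{1}{773}\right) + 708 = \frac{1547}{773} + 708 = \frac{548831}{773}$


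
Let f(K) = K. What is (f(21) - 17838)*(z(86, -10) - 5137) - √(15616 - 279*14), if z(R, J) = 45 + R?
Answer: 89191902 - √11710 ≈ 8.9192e+7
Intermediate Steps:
(f(21) - 17838)*(z(86, -10) - 5137) - √(15616 - 279*14) = (21 - 17838)*((45 + 86) - 5137) - √(15616 - 279*14) = -17817*(131 - 5137) - √(15616 - 3906) = -17817*(-5006) - √11710 = 89191902 - √11710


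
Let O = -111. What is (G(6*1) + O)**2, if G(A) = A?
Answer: 11025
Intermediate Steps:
(G(6*1) + O)**2 = (6*1 - 111)**2 = (6 - 111)**2 = (-105)**2 = 11025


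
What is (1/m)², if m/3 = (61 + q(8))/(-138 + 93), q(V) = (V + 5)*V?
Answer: 1/121 ≈ 0.0082645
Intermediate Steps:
q(V) = V*(5 + V) (q(V) = (5 + V)*V = V*(5 + V))
m = -11 (m = 3*((61 + 8*(5 + 8))/(-138 + 93)) = 3*((61 + 8*13)/(-45)) = 3*((61 + 104)*(-1/45)) = 3*(165*(-1/45)) = 3*(-11/3) = -11)
(1/m)² = (1/(-11))² = (-1/11)² = 1/121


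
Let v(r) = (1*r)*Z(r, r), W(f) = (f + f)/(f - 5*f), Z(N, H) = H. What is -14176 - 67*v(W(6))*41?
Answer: -59451/4 ≈ -14863.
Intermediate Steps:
W(f) = -1/2 (W(f) = (2*f)/((-4*f)) = (2*f)*(-1/(4*f)) = -1/2)
v(r) = r**2 (v(r) = (1*r)*r = r*r = r**2)
-14176 - 67*v(W(6))*41 = -14176 - 67*(-1/2)**2*41 = -14176 - 67*1/4*41 = -14176 - 67/4*41 = -14176 - 2747/4 = -59451/4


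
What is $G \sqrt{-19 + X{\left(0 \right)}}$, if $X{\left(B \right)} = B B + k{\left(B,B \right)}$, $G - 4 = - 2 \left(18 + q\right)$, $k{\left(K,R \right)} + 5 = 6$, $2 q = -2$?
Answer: $- 90 i \sqrt{2} \approx - 127.28 i$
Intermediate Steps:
$q = -1$ ($q = \frac{1}{2} \left(-2\right) = -1$)
$k{\left(K,R \right)} = 1$ ($k{\left(K,R \right)} = -5 + 6 = 1$)
$G = -30$ ($G = 4 - 2 \left(18 - 1\right) = 4 - 34 = -30$)
$X{\left(B \right)} = 1 + B^{2}$ ($X{\left(B \right)} = B B + 1 = B^{2} + 1 = 1 + B^{2}$)
$G \sqrt{-19 + X{\left(0 \right)}} = - 30 \sqrt{-19 + \left(1 + 0^{2}\right)} = - 30 \sqrt{-19 + \left(1 + 0\right)} = - 30 \sqrt{-19 + 1} = - 30 \sqrt{-18} = - 30 \cdot 3 i \sqrt{2} = - 90 i \sqrt{2}$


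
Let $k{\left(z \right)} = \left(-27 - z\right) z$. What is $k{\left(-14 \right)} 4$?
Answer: $728$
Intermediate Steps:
$k{\left(z \right)} = z \left(-27 - z\right)$
$k{\left(-14 \right)} 4 = \left(-1\right) \left(-14\right) \left(27 - 14\right) 4 = \left(-1\right) \left(-14\right) 13 \cdot 4 = 182 \cdot 4 = 728$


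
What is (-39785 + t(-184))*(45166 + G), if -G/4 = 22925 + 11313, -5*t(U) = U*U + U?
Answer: 21349148242/5 ≈ 4.2698e+9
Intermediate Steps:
t(U) = -U/5 - U**2/5 (t(U) = -(U*U + U)/5 = -(U**2 + U)/5 = -(U + U**2)/5 = -U/5 - U**2/5)
G = -136952 (G = -4*(22925 + 11313) = -4*34238 = -136952)
(-39785 + t(-184))*(45166 + G) = (-39785 - 1/5*(-184)*(1 - 184))*(45166 - 136952) = (-39785 - 1/5*(-184)*(-183))*(-91786) = (-39785 - 33672/5)*(-91786) = -232597/5*(-91786) = 21349148242/5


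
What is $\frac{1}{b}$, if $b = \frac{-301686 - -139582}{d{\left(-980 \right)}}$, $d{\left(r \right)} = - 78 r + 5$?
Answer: $- \frac{76445}{162104} \approx -0.47158$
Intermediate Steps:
$d{\left(r \right)} = 5 - 78 r$
$b = - \frac{162104}{76445}$ ($b = \frac{-301686 - -139582}{5 - -76440} = \frac{-301686 + 139582}{5 + 76440} = - \frac{162104}{76445} \approx -2.1205$)
$\frac{1}{b} = \frac{1}{- \frac{162104}{76445}} = - \frac{76445}{162104}$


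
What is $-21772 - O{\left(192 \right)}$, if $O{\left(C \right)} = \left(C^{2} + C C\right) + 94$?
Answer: $-95594$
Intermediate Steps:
$O{\left(C \right)} = 94 + 2 C^{2}$ ($O{\left(C \right)} = \left(C^{2} + C^{2}\right) + 94 = 2 C^{2} + 94 = 94 + 2 C^{2}$)
$-21772 - O{\left(192 \right)} = -21772 - \left(94 + 2 \cdot 192^{2}\right) = -21772 - \left(94 + 2 \cdot 36864\right) = -21772 - \left(94 + 73728\right) = -21772 - 73822 = -95594$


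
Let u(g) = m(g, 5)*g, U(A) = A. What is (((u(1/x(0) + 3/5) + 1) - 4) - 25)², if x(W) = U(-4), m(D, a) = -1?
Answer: 321489/400 ≈ 803.72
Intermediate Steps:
x(W) = -4
u(g) = -g
(((u(1/x(0) + 3/5) + 1) - 4) - 25)² = (((-(1/(-4) + 3/5) + 1) - 4) - 25)² = (((-(1*(-¼) + 3*(⅕)) + 1) - 4) - 25)² = (((-(-¼ + ⅗) + 1) - 4) - 25)² = (((-1*7/20 + 1) - 4) - 25)² = (((-7/20 + 1) - 4) - 25)² = ((13/20 - 4) - 25)² = (-67/20 - 25)² = (-567/20)² = 321489/400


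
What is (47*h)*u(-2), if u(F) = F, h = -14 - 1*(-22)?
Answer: -752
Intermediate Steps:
h = 8 (h = -14 + 22 = 8)
(47*h)*u(-2) = (47*8)*(-2) = 376*(-2) = -752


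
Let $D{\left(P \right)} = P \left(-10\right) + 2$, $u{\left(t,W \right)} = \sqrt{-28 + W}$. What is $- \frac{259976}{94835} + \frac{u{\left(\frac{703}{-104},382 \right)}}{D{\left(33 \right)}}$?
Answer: $- \frac{259976}{94835} - \frac{\sqrt{354}}{328} \approx -2.7987$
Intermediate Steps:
$D{\left(P \right)} = 2 - 10 P$ ($D{\left(P \right)} = - 10 P + 2 = 2 - 10 P$)
$- \frac{259976}{94835} + \frac{u{\left(\frac{703}{-104},382 \right)}}{D{\left(33 \right)}} = - \frac{259976}{94835} + \frac{\sqrt{-28 + 382}}{2 - 330} = \left(-259976\right) \frac{1}{94835} + \frac{\sqrt{354}}{2 - 330} = - \frac{259976}{94835} + \frac{\sqrt{354}}{-328} = - \frac{259976}{94835} + \sqrt{354} \left(- \frac{1}{328}\right) = - \frac{259976}{94835} - \frac{\sqrt{354}}{328}$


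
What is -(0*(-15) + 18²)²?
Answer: -104976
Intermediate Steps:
-(0*(-15) + 18²)² = -(0 + 324)² = -1*324² = -1*104976 = -104976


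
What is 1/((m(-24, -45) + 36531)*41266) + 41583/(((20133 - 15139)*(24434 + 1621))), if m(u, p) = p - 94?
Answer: 10407915807541/32567668050353040 ≈ 0.00031958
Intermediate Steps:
m(u, p) = -94 + p
1/((m(-24, -45) + 36531)*41266) + 41583/(((20133 - 15139)*(24434 + 1621))) = 1/(((-94 - 45) + 36531)*41266) + 41583/(((20133 - 15139)*(24434 + 1621))) = (1/41266)/(-139 + 36531) + 41583/((4994*26055)) = (1/41266)/36392 + 41583/130118670 = (1/36392)*(1/41266) + 41583*(1/130118670) = 1/1501752272 + 13861/43372890 = 10407915807541/32567668050353040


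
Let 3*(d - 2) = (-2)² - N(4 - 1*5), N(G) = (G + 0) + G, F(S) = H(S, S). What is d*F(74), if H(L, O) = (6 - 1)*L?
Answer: 1480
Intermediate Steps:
H(L, O) = 5*L
F(S) = 5*S
N(G) = 2*G (N(G) = G + G = 2*G)
d = 4 (d = 2 + ((-2)² - 2*(4 - 1*5))/3 = 2 + (4 - 2*(4 - 5))/3 = 2 + (4 - 2*(-1))/3 = 2 + (4 - 1*(-2))/3 = 2 + (4 + 2)/3 = 2 + (⅓)*6 = 2 + 2 = 4)
d*F(74) = 4*(5*74) = 4*370 = 1480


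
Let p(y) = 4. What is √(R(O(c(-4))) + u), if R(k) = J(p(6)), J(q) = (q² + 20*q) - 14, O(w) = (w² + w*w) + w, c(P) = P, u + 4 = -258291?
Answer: I*√258213 ≈ 508.15*I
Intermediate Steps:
u = -258295 (u = -4 - 258291 = -258295)
O(w) = w + 2*w² (O(w) = (w² + w²) + w = 2*w² + w = w + 2*w²)
J(q) = -14 + q² + 20*q
R(k) = 82 (R(k) = -14 + 4² + 20*4 = -14 + 16 + 80 = 82)
√(R(O(c(-4))) + u) = √(82 - 258295) = √(-258213) = I*√258213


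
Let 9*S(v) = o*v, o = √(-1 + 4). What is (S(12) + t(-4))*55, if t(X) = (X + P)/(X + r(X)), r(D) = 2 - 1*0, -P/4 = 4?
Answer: 550 + 220*√3/3 ≈ 677.02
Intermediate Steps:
o = √3 ≈ 1.7320
P = -16 (P = -4*4 = -16)
S(v) = v*√3/9 (S(v) = (√3*v)/9 = (v*√3)/9 = v*√3/9)
r(D) = 2 (r(D) = 2 + 0 = 2)
t(X) = (-16 + X)/(2 + X) (t(X) = (X - 16)/(X + 2) = (-16 + X)/(2 + X))
(S(12) + t(-4))*55 = ((⅑)*12*√3 + (-16 - 4)/(2 - 4))*55 = (4*√3/3 - 20/(-2))*55 = (4*√3/3 - ½*(-20))*55 = (4*√3/3 + 10)*55 = (10 + 4*√3/3)*55 = 550 + 220*√3/3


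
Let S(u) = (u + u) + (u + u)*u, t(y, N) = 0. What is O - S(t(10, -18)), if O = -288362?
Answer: -288362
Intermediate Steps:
S(u) = 2*u + 2*u**2 (S(u) = 2*u + (2*u)*u = 2*u + 2*u**2)
O - S(t(10, -18)) = -288362 - 2*0*(1 + 0) = -288362 - 2*0 = -288362 - 1*0 = -288362 + 0 = -288362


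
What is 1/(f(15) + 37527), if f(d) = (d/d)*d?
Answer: 1/37542 ≈ 2.6637e-5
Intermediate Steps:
f(d) = d (f(d) = 1*d = d)
1/(f(15) + 37527) = 1/(15 + 37527) = 1/37542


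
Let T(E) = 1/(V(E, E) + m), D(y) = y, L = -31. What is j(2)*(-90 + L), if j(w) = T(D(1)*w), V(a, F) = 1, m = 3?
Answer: -121/4 ≈ -30.250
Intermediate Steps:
T(E) = ¼ (T(E) = 1/(1 + 3) = 1/4 = ¼)
j(w) = ¼
j(2)*(-90 + L) = (-90 - 31)/4 = (¼)*(-121) = -121/4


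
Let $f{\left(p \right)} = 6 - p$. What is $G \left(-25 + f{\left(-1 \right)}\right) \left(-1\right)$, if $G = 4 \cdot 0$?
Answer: $0$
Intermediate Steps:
$G = 0$
$G \left(-25 + f{\left(-1 \right)}\right) \left(-1\right) = 0 \left(-25 + \left(6 - -1\right)\right) \left(-1\right) = 0 \left(-25 + \left(6 + 1\right)\right) \left(-1\right) = 0 \left(-25 + 7\right) \left(-1\right) = 0 \left(-18\right) \left(-1\right) = 0 \left(-1\right) = 0$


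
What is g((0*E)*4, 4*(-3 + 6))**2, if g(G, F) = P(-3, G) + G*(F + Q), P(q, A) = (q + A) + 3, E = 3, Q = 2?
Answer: 0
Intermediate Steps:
P(q, A) = 3 + A + q (P(q, A) = (A + q) + 3 = 3 + A + q)
g(G, F) = G + G*(2 + F) (g(G, F) = (3 + G - 3) + G*(F + 2) = G + G*(2 + F))
g((0*E)*4, 4*(-3 + 6))**2 = (((0*3)*4)*(3 + 4*(-3 + 6)))**2 = ((0*4)*(3 + 4*3))**2 = (0*(3 + 12))**2 = (0*15)**2 = 0**2 = 0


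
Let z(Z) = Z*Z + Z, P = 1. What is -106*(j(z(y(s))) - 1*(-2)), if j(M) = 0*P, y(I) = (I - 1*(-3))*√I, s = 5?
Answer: -212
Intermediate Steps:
y(I) = √I*(3 + I) (y(I) = (I + 3)*√I = (3 + I)*√I = √I*(3 + I))
z(Z) = Z + Z² (z(Z) = Z² + Z = Z + Z²)
j(M) = 0 (j(M) = 0*1 = 0)
-106*(j(z(y(s))) - 1*(-2)) = -106*(0 - 1*(-2)) = -106*(0 + 2) = -106*2 = -212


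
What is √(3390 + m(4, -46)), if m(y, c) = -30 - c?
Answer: √3406 ≈ 58.361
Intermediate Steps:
√(3390 + m(4, -46)) = √(3390 + (-30 - 1*(-46))) = √(3390 + (-30 + 46)) = √(3390 + 16) = √3406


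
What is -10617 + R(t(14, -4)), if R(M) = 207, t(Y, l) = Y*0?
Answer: -10410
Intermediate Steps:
t(Y, l) = 0
-10617 + R(t(14, -4)) = -10617 + 207 = -10410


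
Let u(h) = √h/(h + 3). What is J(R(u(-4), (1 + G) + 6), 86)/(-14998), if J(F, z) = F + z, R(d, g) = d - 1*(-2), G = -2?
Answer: -44/7499 + I/7499 ≈ -0.0058675 + 0.00013335*I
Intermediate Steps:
u(h) = √h/(3 + h)
R(d, g) = 2 + d (R(d, g) = d + 2 = 2 + d)
J(R(u(-4), (1 + G) + 6), 86)/(-14998) = ((2 + √(-4)/(3 - 4)) + 86)/(-14998) = ((2 + (2*I)/(-1)) + 86)*(-1/14998) = ((2 + (2*I)*(-1)) + 86)*(-1/14998) = ((2 - 2*I) + 86)*(-1/14998) = (88 - 2*I)*(-1/14998) = -44/7499 + I/7499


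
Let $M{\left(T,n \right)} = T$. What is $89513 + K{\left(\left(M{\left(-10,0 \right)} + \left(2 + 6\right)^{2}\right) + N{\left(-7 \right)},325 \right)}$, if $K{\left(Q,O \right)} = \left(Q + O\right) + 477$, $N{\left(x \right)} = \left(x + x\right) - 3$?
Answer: $90352$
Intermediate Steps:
$N{\left(x \right)} = -3 + 2 x$ ($N{\left(x \right)} = 2 x - 3 = -3 + 2 x$)
$K{\left(Q,O \right)} = 477 + O + Q$ ($K{\left(Q,O \right)} = \left(O + Q\right) + 477 = 477 + O + Q$)
$89513 + K{\left(\left(M{\left(-10,0 \right)} + \left(2 + 6\right)^{2}\right) + N{\left(-7 \right)},325 \right)} = 89513 + \left(477 + 325 + \left(\left(-10 + \left(2 + 6\right)^{2}\right) + \left(-3 + 2 \left(-7\right)\right)\right)\right) = 89513 + \left(477 + 325 - \left(27 - 64\right)\right) = 89513 + \left(477 + 325 + \left(\left(-10 + 64\right) - 17\right)\right) = 89513 + \left(477 + 325 + \left(54 - 17\right)\right) = 89513 + \left(477 + 325 + 37\right) = 89513 + 839 = 90352$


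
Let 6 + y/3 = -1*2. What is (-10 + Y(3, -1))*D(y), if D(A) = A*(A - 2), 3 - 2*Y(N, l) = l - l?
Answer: -5304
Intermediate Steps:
y = -24 (y = -18 + 3*(-1*2) = -18 + 3*(-2) = -18 - 6 = -24)
Y(N, l) = 3/2 (Y(N, l) = 3/2 - (l - l)/2 = 3/2 - ½*0 = 3/2 + 0 = 3/2)
D(A) = A*(-2 + A)
(-10 + Y(3, -1))*D(y) = (-10 + 3/2)*(-24*(-2 - 24)) = -(-204)*(-26) = -17/2*624 = -5304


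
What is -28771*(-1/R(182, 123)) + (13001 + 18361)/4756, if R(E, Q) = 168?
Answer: 35525923/199752 ≈ 177.85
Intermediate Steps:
-28771*(-1/R(182, 123)) + (13001 + 18361)/4756 = -28771/((-1*168)) + (13001 + 18361)/4756 = -28771/(-168) + 31362*(1/4756) = -28771*(-1/168) + 15681/2378 = 28771/168 + 15681/2378 = 35525923/199752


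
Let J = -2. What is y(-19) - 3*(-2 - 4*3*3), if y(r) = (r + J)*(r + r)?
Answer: 912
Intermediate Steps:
y(r) = 2*r*(-2 + r) (y(r) = (r - 2)*(r + r) = (-2 + r)*(2*r) = 2*r*(-2 + r))
y(-19) - 3*(-2 - 4*3*3) = 2*(-19)*(-2 - 19) - 3*(-2 - 4*3*3) = 2*(-19)*(-21) - 3*(-2 - 12*3) = 798 - 3*(-2 - 1*36) = 798 - 3*(-2 - 36) = 798 - 3*(-38) = 798 - 1*(-114) = 798 + 114 = 912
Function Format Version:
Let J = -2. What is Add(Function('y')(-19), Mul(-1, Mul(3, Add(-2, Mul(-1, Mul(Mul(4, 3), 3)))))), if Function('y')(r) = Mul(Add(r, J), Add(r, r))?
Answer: 912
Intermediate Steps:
Function('y')(r) = Mul(2, r, Add(-2, r)) (Function('y')(r) = Mul(Add(r, -2), Add(r, r)) = Mul(Add(-2, r), Mul(2, r)) = Mul(2, r, Add(-2, r)))
Add(Function('y')(-19), Mul(-1, Mul(3, Add(-2, Mul(-1, Mul(Mul(4, 3), 3)))))) = Add(Mul(2, -19, Add(-2, -19)), Mul(-1, Mul(3, Add(-2, Mul(-1, Mul(Mul(4, 3), 3)))))) = Add(Mul(2, -19, -21), Mul(-1, Mul(3, Add(-2, Mul(-1, Mul(12, 3)))))) = Add(798, Mul(-1, Mul(3, Add(-2, Mul(-1, 36))))) = Add(798, Mul(-1, Mul(3, Add(-2, -36)))) = Add(798, Mul(-1, Mul(3, -38))) = Add(798, Mul(-1, -114)) = Add(798, 114) = 912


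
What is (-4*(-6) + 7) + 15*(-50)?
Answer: -719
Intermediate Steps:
(-4*(-6) + 7) + 15*(-50) = (24 + 7) - 750 = 31 - 750 = -719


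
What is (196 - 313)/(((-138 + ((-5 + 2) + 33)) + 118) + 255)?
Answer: -117/265 ≈ -0.44151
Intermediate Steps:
(196 - 313)/(((-138 + ((-5 + 2) + 33)) + 118) + 255) = -117/(((-138 + (-3 + 33)) + 118) + 255) = -117/(((-138 + 30) + 118) + 255) = -117/((-108 + 118) + 255) = -117/(10 + 255) = -117/265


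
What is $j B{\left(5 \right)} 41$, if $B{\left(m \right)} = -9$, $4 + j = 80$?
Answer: $-28044$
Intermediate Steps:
$j = 76$ ($j = -4 + 80 = 76$)
$j B{\left(5 \right)} 41 = 76 \left(-9\right) 41 = \left(-684\right) 41 = -28044$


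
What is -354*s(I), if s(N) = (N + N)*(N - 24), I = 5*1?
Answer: 67260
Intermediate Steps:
I = 5
s(N) = 2*N*(-24 + N) (s(N) = (2*N)*(-24 + N) = 2*N*(-24 + N))
-354*s(I) = -708*5*(-24 + 5) = -708*5*(-19) = -354*(-190) = 67260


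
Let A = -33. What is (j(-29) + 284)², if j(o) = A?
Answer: 63001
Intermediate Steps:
j(o) = -33
(j(-29) + 284)² = (-33 + 284)² = 251² = 63001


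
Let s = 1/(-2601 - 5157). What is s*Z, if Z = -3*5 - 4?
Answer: 19/7758 ≈ 0.0024491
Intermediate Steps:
Z = -19 (Z = -15 - 4 = -19)
s = -1/7758 (s = 1/(-7758) = -1/7758 ≈ -0.00012890)
s*Z = -1/7758*(-19) = 19/7758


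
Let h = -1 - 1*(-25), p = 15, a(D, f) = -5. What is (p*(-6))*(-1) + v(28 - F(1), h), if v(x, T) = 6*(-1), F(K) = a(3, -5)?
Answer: 84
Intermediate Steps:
F(K) = -5
h = 24 (h = -1 + 25 = 24)
v(x, T) = -6
(p*(-6))*(-1) + v(28 - F(1), h) = (15*(-6))*(-1) - 6 = -90*(-1) - 6 = 90 - 6 = 84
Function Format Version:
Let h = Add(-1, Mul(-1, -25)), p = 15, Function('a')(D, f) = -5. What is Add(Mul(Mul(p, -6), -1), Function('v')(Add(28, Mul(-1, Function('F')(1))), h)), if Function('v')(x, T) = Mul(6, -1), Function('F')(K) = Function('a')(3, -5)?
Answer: 84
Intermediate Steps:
Function('F')(K) = -5
h = 24 (h = Add(-1, 25) = 24)
Function('v')(x, T) = -6
Add(Mul(Mul(p, -6), -1), Function('v')(Add(28, Mul(-1, Function('F')(1))), h)) = Add(Mul(Mul(15, -6), -1), -6) = Add(Mul(-90, -1), -6) = Add(90, -6) = 84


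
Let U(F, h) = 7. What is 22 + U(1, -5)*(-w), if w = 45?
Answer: -293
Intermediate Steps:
22 + U(1, -5)*(-w) = 22 + 7*(-1*45) = 22 + 7*(-45) = 22 - 315 = -293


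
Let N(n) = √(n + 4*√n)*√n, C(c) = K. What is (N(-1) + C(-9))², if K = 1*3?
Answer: (3 + I*√(-1 + 4*I))² ≈ 0.39709 + 3.4977*I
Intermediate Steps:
K = 3
C(c) = 3
N(n) = √n*√(n + 4*√n)
(N(-1) + C(-9))² = (√(-1)*√(-1 + 4*√(-1)) + 3)² = (I*√(-1 + 4*I) + 3)² = (3 + I*√(-1 + 4*I))²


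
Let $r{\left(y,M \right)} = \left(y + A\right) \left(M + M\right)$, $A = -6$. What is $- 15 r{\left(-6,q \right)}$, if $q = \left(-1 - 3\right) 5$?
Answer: $-7200$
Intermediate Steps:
$q = -20$ ($q = \left(-4\right) 5 = -20$)
$r{\left(y,M \right)} = 2 M \left(-6 + y\right)$ ($r{\left(y,M \right)} = \left(y - 6\right) \left(M + M\right) = \left(-6 + y\right) 2 M = 2 M \left(-6 + y\right)$)
$- 15 r{\left(-6,q \right)} = - 15 \cdot 2 \left(-20\right) \left(-6 - 6\right) = - 15 \cdot 2 \left(-20\right) \left(-12\right) = \left(-15\right) 480 = -7200$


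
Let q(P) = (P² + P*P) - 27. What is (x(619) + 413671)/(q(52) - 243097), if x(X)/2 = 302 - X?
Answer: -413037/237716 ≈ -1.7375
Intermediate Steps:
q(P) = -27 + 2*P² (q(P) = (P² + P²) - 27 = 2*P² - 27 = -27 + 2*P²)
x(X) = 604 - 2*X (x(X) = 2*(302 - X) = 604 - 2*X)
(x(619) + 413671)/(q(52) - 243097) = ((604 - 2*619) + 413671)/((-27 + 2*52²) - 243097) = ((604 - 1238) + 413671)/((-27 + 2*2704) - 243097) = (-634 + 413671)/((-27 + 5408) - 243097) = 413037/(5381 - 243097) = 413037/(-237716) = 413037*(-1/237716) = -413037/237716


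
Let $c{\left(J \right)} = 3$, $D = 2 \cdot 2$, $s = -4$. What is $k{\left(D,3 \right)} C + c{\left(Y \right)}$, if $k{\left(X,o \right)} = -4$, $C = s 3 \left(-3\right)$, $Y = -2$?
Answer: $-141$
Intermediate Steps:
$D = 4$
$C = 36$ ($C = \left(-4\right) 3 \left(-3\right) = \left(-12\right) \left(-3\right) = 36$)
$k{\left(D,3 \right)} C + c{\left(Y \right)} = \left(-4\right) 36 + 3 = -144 + 3 = -141$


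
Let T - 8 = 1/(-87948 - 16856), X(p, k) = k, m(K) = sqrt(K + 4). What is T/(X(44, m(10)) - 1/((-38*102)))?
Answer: -42759981/290041295677 + 165737686356*sqrt(14)/290041295677 ≈ 2.1379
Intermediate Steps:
m(K) = sqrt(4 + K)
T = 838431/104804 (T = 8 + 1/(-87948 - 16856) = 8 + 1/(-104804) = 8 - 1/104804 = 838431/104804 ≈ 8.0000)
T/(X(44, m(10)) - 1/((-38*102))) = 838431/(104804*(sqrt(4 + 10) - 1/((-38*102)))) = 838431/(104804*(sqrt(14) - 1/(-3876))) = 838431/(104804*(sqrt(14) - 1*(-1/3876))) = 838431/(104804*(sqrt(14) + 1/3876)) = 838431/(104804*(1/3876 + sqrt(14)))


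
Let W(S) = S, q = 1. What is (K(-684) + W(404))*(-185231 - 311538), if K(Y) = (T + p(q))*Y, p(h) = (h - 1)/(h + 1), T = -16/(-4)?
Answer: 1158465308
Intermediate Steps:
T = 4 (T = -16*(-¼) = 4)
p(h) = (-1 + h)/(1 + h)
K(Y) = 4*Y (K(Y) = (4 + (-1 + 1)/(1 + 1))*Y = (4 + 0/2)*Y = (4 + (½)*0)*Y = (4 + 0)*Y = 4*Y)
(K(-684) + W(404))*(-185231 - 311538) = (4*(-684) + 404)*(-185231 - 311538) = (-2736 + 404)*(-496769) = -2332*(-496769) = 1158465308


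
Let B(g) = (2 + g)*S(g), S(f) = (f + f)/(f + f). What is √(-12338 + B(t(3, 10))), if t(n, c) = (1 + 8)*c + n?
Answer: I*√12243 ≈ 110.65*I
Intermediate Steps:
t(n, c) = n + 9*c (t(n, c) = 9*c + n = n + 9*c)
S(f) = 1 (S(f) = (2*f)/((2*f)) = (2*f)*(1/(2*f)) = 1)
B(g) = 2 + g (B(g) = (2 + g)*1 = 2 + g)
√(-12338 + B(t(3, 10))) = √(-12338 + (2 + (3 + 9*10))) = √(-12338 + (2 + (3 + 90))) = √(-12338 + (2 + 93)) = √(-12338 + 95) = √(-12243) = I*√12243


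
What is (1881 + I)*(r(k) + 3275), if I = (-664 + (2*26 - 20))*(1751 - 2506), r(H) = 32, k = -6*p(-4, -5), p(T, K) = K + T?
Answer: 1584188587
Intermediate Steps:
k = 54 (k = -6*(-5 - 4) = -6*(-9) = 54)
I = 477160 (I = (-664 + (52 - 20))*(-755) = (-664 + 32)*(-755) = -632*(-755) = 477160)
(1881 + I)*(r(k) + 3275) = (1881 + 477160)*(32 + 3275) = 479041*3307 = 1584188587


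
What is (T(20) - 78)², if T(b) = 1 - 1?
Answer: 6084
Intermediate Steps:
T(b) = 0
(T(20) - 78)² = (0 - 78)² = (-78)² = 6084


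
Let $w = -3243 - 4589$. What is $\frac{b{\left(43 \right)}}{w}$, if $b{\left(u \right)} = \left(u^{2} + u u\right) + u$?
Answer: $- \frac{3741}{7832} \approx -0.47766$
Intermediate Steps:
$b{\left(u \right)} = u + 2 u^{2}$ ($b{\left(u \right)} = \left(u^{2} + u^{2}\right) + u = 2 u^{2} + u = u + 2 u^{2}$)
$w = -7832$ ($w = -3243 - 4589 = -7832$)
$\frac{b{\left(43 \right)}}{w} = \frac{43 \left(1 + 2 \cdot 43\right)}{-7832} = 43 \left(1 + 86\right) \left(- \frac{1}{7832}\right) = 43 \cdot 87 \left(- \frac{1}{7832}\right) = 3741 \left(- \frac{1}{7832}\right) = - \frac{3741}{7832}$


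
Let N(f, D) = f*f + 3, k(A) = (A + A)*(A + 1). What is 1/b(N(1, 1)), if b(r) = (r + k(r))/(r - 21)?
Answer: -17/44 ≈ -0.38636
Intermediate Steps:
k(A) = 2*A*(1 + A) (k(A) = (2*A)*(1 + A) = 2*A*(1 + A))
N(f, D) = 3 + f² (N(f, D) = f² + 3 = 3 + f²)
b(r) = (r + 2*r*(1 + r))/(-21 + r) (b(r) = (r + 2*r*(1 + r))/(r - 21) = (r + 2*r*(1 + r))/(-21 + r))
1/b(N(1, 1)) = 1/((3 + 1²)*(3 + 2*(3 + 1²))/(-21 + (3 + 1²))) = 1/((3 + 1)*(3 + 2*(3 + 1))/(-21 + (3 + 1))) = 1/(4*(3 + 2*4)/(-21 + 4)) = 1/(4*(3 + 8)/(-17)) = 1/(4*(-1/17)*11) = 1/(-44/17) = -17/44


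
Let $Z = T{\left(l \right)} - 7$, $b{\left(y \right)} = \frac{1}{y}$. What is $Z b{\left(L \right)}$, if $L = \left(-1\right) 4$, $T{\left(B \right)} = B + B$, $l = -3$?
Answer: $\frac{13}{4} \approx 3.25$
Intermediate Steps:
$T{\left(B \right)} = 2 B$
$L = -4$
$Z = -13$ ($Z = 2 \left(-3\right) - 7 = -6 - 7 = -13$)
$Z b{\left(L \right)} = - \frac{13}{-4} = \left(-13\right) \left(- \frac{1}{4}\right) = \frac{13}{4}$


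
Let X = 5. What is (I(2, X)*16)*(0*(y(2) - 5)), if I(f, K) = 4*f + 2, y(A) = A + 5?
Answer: 0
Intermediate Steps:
y(A) = 5 + A
I(f, K) = 2 + 4*f
(I(2, X)*16)*(0*(y(2) - 5)) = ((2 + 4*2)*16)*(0*((5 + 2) - 5)) = ((2 + 8)*16)*(0*(7 - 5)) = (10*16)*(0*2) = 160*0 = 0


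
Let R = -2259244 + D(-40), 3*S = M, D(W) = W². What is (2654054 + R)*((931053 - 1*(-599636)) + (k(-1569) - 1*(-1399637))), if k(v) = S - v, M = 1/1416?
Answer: 2468581823720005/2124 ≈ 1.1622e+12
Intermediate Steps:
M = 1/1416 ≈ 0.00070621
S = 1/4248 (S = (⅓)*(1/1416) = 1/4248 ≈ 0.00023540)
R = -2257644 (R = -2259244 + (-40)² = -2259244 + 1600 = -2257644)
k(v) = 1/4248 - v
(2654054 + R)*((931053 - 1*(-599636)) + (k(-1569) - 1*(-1399637))) = (2654054 - 2257644)*((931053 - 1*(-599636)) + ((1/4248 - 1*(-1569)) - 1*(-1399637))) = 396410*((931053 + 599636) + ((1/4248 + 1569) + 1399637)) = 396410*(1530689 + (6665113/4248 + 1399637)) = 396410*(1530689 + 5952323089/4248) = 396410*(12454689961/4248) = 2468581823720005/2124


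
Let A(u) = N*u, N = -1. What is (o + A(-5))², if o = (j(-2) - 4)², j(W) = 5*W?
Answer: 40401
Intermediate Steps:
A(u) = -u
o = 196 (o = (5*(-2) - 4)² = (-10 - 4)² = (-14)² = 196)
(o + A(-5))² = (196 - 1*(-5))² = (196 + 5)² = 201² = 40401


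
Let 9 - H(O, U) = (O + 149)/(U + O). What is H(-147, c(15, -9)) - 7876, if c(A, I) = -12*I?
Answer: -306811/39 ≈ -7866.9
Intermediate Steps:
H(O, U) = 9 - (149 + O)/(O + U) (H(O, U) = 9 - (O + 149)/(U + O) = 9 - (149 + O)/(O + U))
H(-147, c(15, -9)) - 7876 = (-149 + 8*(-147) + 9*(-12*(-9)))/(-147 - 12*(-9)) - 7876 = (-149 - 1176 + 9*108)/(-147 + 108) - 7876 = (-149 - 1176 + 972)/(-39) - 7876 = -1/39*(-353) - 7876 = 353/39 - 7876 = -306811/39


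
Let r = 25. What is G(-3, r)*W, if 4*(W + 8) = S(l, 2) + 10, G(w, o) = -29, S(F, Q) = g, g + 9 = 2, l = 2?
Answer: 841/4 ≈ 210.25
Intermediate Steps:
g = -7 (g = -9 + 2 = -7)
S(F, Q) = -7
W = -29/4 (W = -8 + (-7 + 10)/4 = -8 + (¼)*3 = -8 + ¾ = -29/4 ≈ -7.2500)
G(-3, r)*W = -29*(-29/4) = 841/4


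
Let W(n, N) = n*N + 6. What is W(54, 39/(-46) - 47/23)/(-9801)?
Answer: 1151/75141 ≈ 0.015318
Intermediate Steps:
W(n, N) = 6 + N*n (W(n, N) = N*n + 6 = 6 + N*n)
W(54, 39/(-46) - 47/23)/(-9801) = (6 + (39/(-46) - 47/23)*54)/(-9801) = (6 + (39*(-1/46) - 47*1/23)*54)*(-1/9801) = (6 + (-39/46 - 47/23)*54)*(-1/9801) = (6 - 133/46*54)*(-1/9801) = (6 - 3591/23)*(-1/9801) = -3453/23*(-1/9801) = 1151/75141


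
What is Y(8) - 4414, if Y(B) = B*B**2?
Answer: -3902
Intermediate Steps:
Y(B) = B**3
Y(8) - 4414 = 8**3 - 4414 = 512 - 4414 = -3902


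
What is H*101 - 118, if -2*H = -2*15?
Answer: 1397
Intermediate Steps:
H = 15 (H = -(-1)*15 = -½*(-30) = 15)
H*101 - 118 = 15*101 - 118 = 1515 - 118 = 1397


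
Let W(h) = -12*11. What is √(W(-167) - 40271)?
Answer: I*√40403 ≈ 201.0*I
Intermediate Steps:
W(h) = -132
√(W(-167) - 40271) = √(-132 - 40271) = √(-40403) = I*√40403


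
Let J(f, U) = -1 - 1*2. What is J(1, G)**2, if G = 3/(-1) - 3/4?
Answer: 9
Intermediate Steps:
G = -15/4 (G = 3*(-1) - 3*1/4 = -3 - 3/4 = -15/4 ≈ -3.7500)
J(f, U) = -3 (J(f, U) = -1 - 2 = -3)
J(1, G)**2 = (-3)**2 = 9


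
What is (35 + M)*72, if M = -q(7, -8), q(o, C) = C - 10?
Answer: 3816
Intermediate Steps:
q(o, C) = -10 + C
M = 18 (M = -(-10 - 8) = -1*(-18) = 18)
(35 + M)*72 = (35 + 18)*72 = 53*72 = 3816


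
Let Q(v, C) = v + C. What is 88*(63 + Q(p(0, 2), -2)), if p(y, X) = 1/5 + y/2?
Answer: 26928/5 ≈ 5385.6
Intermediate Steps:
p(y, X) = 1/5 + y/2 (p(y, X) = 1*(1/5) + y*(1/2) = 1/5 + y/2)
Q(v, C) = C + v
88*(63 + Q(p(0, 2), -2)) = 88*(63 + (-2 + (1/5 + (1/2)*0))) = 88*(63 + (-2 + (1/5 + 0))) = 88*(63 + (-2 + 1/5)) = 88*(63 - 9/5) = 88*(306/5) = 26928/5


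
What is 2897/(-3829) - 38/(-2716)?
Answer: -551625/742826 ≈ -0.74260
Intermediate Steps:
2897/(-3829) - 38/(-2716) = 2897*(-1/3829) - 38*(-1/2716) = -2897/3829 + 19/1358 = -551625/742826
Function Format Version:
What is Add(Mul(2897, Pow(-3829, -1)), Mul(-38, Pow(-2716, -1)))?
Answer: Rational(-551625, 742826) ≈ -0.74260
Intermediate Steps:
Add(Mul(2897, Pow(-3829, -1)), Mul(-38, Pow(-2716, -1))) = Add(Mul(2897, Rational(-1, 3829)), Mul(-38, Rational(-1, 2716))) = Add(Rational(-2897, 3829), Rational(19, 1358)) = Rational(-551625, 742826)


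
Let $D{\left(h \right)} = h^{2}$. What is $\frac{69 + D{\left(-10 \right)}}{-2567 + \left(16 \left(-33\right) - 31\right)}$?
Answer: $- \frac{169}{3126} \approx -0.054063$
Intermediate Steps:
$\frac{69 + D{\left(-10 \right)}}{-2567 + \left(16 \left(-33\right) - 31\right)} = \frac{69 + \left(-10\right)^{2}}{-2567 + \left(16 \left(-33\right) - 31\right)} = \frac{69 + 100}{-2567 - 559} = \frac{169}{-2567 - 559} = \frac{169}{-3126} = 169 \left(- \frac{1}{3126}\right) = - \frac{169}{3126}$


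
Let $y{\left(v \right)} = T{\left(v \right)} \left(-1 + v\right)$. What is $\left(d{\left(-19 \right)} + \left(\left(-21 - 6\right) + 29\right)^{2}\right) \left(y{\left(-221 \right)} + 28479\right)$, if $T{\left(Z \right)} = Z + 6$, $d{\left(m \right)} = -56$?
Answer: $-3962868$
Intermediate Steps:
$T{\left(Z \right)} = 6 + Z$
$y{\left(v \right)} = \left(-1 + v\right) \left(6 + v\right)$ ($y{\left(v \right)} = \left(6 + v\right) \left(-1 + v\right) = \left(-1 + v\right) \left(6 + v\right)$)
$\left(d{\left(-19 \right)} + \left(\left(-21 - 6\right) + 29\right)^{2}\right) \left(y{\left(-221 \right)} + 28479\right) = \left(-56 + \left(\left(-21 - 6\right) + 29\right)^{2}\right) \left(\left(-1 - 221\right) \left(6 - 221\right) + 28479\right) = \left(-56 + \left(-27 + 29\right)^{2}\right) \left(\left(-222\right) \left(-215\right) + 28479\right) = \left(-56 + 2^{2}\right) \left(47730 + 28479\right) = \left(-56 + 4\right) 76209 = \left(-52\right) 76209 = -3962868$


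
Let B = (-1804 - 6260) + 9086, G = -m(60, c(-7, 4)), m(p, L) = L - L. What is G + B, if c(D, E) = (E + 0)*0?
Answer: 1022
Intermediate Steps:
c(D, E) = 0 (c(D, E) = E*0 = 0)
m(p, L) = 0
G = 0 (G = -1*0 = 0)
B = 1022 (B = -8064 + 9086 = 1022)
G + B = 0 + 1022 = 1022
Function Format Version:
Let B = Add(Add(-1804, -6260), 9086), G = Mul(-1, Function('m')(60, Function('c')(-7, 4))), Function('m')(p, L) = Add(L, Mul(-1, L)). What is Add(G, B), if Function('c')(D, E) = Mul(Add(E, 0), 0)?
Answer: 1022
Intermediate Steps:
Function('c')(D, E) = 0 (Function('c')(D, E) = Mul(E, 0) = 0)
Function('m')(p, L) = 0
G = 0 (G = Mul(-1, 0) = 0)
B = 1022 (B = Add(-8064, 9086) = 1022)
Add(G, B) = Add(0, 1022) = 1022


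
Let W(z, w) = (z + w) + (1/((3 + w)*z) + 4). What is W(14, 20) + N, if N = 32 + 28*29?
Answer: 284005/322 ≈ 882.00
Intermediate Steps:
N = 844 (N = 32 + 812 = 844)
W(z, w) = 4 + w + z + 1/(z*(3 + w)) (W(z, w) = (w + z) + (1/(z*(3 + w)) + 4) = (w + z) + (4 + 1/(z*(3 + w))) = 4 + w + z + 1/(z*(3 + w)))
W(14, 20) + N = (1 + 3*14² + 12*14 + 20*14² + 14*20² + 7*20*14)/(14*(3 + 20)) + 844 = (1/14)*(1 + 3*196 + 168 + 20*196 + 14*400 + 1960)/23 + 844 = (1/14)*(1/23)*(1 + 588 + 168 + 3920 + 5600 + 1960) + 844 = (1/14)*(1/23)*12237 + 844 = 12237/322 + 844 = 284005/322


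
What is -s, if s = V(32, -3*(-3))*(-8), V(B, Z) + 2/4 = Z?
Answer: 68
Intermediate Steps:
V(B, Z) = -1/2 + Z
s = -68 (s = (-1/2 - 3*(-3))*(-8) = (-1/2 + 9)*(-8) = (17/2)*(-8) = -68)
-s = -1*(-68) = 68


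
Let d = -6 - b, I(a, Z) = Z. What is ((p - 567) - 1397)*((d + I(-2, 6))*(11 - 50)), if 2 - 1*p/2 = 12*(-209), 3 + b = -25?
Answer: -3337152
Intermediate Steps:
b = -28 (b = -3 - 25 = -28)
d = 22 (d = -6 - 1*(-28) = -6 + 28 = 22)
p = 5020 (p = 4 - 24*(-209) = 4 - 2*(-2508) = 4 + 5016 = 5020)
((p - 567) - 1397)*((d + I(-2, 6))*(11 - 50)) = ((5020 - 567) - 1397)*((22 + 6)*(11 - 50)) = (4453 - 1397)*(28*(-39)) = 3056*(-1092) = -3337152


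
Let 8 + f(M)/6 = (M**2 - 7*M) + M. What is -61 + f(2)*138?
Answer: -13309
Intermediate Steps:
f(M) = -48 - 36*M + 6*M**2 (f(M) = -48 + 6*((M**2 - 7*M) + M) = -48 + 6*(M**2 - 6*M) = -48 + (-36*M + 6*M**2) = -48 - 36*M + 6*M**2)
-61 + f(2)*138 = -61 + (-48 - 36*2 + 6*2**2)*138 = -61 + (-48 - 72 + 6*4)*138 = -61 + (-48 - 72 + 24)*138 = -61 - 96*138 = -61 - 13248 = -13309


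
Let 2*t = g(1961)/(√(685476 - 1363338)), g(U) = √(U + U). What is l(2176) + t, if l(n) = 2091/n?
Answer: 123/128 - I*√73849299/225954 ≈ 0.96094 - 0.038032*I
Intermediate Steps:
g(U) = √2*√U (g(U) = √(2*U) = √2*√U)
t = -I*√73849299/225954 (t = ((√2*√1961)/(√(685476 - 1363338)))/2 = (√3922/(√(-677862)))/2 = (√3922/((3*I*√75318)))/2 = (√3922*(-I*√75318/225954))/2 = (-I*√73849299/112977)/2 = -I*√73849299/225954 ≈ -0.038032*I)
l(2176) + t = 2091/2176 - I*√73849299/225954 = 2091*(1/2176) - I*√73849299/225954 = 123/128 - I*√73849299/225954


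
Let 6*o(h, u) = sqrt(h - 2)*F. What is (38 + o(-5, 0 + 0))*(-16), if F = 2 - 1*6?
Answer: -608 + 32*I*sqrt(7)/3 ≈ -608.0 + 28.221*I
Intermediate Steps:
F = -4 (F = 2 - 6 = -4)
o(h, u) = -2*sqrt(-2 + h)/3 (o(h, u) = (sqrt(h - 2)*(-4))/6 = (sqrt(-2 + h)*(-4))/6 = (-4*sqrt(-2 + h))/6 = -2*sqrt(-2 + h)/3)
(38 + o(-5, 0 + 0))*(-16) = (38 - 2*sqrt(-2 - 5)/3)*(-16) = (38 - 2*I*sqrt(7)/3)*(-16) = -608 + 32*I*sqrt(7)/3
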